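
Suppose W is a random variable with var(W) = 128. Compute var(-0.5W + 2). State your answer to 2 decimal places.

32.00

var(-0.5W + 2) = (-0.5)²·var(W) = 0.25·128 = 32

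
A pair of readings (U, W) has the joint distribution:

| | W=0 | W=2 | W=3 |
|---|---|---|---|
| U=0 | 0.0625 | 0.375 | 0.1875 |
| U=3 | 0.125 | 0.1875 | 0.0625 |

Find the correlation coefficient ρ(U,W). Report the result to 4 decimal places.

E[U] = 1.125,  E[W] = 1.875
E[UW] = 1.6875
Cov(U,W) = E[UW] − E[U]E[W] = 1.6875 − (1.125)(1.875) = -0.421875
Var(U) = 2.109375,  Var(W) = 0.984375
ρ = -0.421875 / √(2.109375·0.984375) ≈ -0.2928

-0.2928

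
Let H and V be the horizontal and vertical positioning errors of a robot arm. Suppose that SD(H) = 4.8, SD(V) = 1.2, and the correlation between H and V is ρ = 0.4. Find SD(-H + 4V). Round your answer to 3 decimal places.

Var(H) = (4.8)² = 23.04;  Var(V) = (1.2)² = 1.44
cov(H,V) = ρ·SD(H)·SD(V) = 0.4·4.8·1.2 = 2.304
Var(-H + 4V) = (-1)²·Var(H) + (4)²·Var(V) + 2·(-1)·(4)·cov(H,V)
= 1·23.04 + 16·1.44 + -8·2.304 = 27.648
SD(-H + 4V) = √27.648 ≈ 5.258

5.258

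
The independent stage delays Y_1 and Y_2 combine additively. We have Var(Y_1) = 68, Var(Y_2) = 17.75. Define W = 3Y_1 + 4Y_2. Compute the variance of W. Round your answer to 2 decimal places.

896.00

By independence, Var(W) = (3)²Var(Y_1) + (4)²Var(Y_2)
= (3)²·68 + (4)²·17.75 = 896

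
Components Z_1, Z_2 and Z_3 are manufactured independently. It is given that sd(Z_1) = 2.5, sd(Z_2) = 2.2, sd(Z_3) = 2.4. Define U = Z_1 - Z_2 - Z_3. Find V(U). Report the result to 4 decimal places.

V(Z_1) = 6.25, V(Z_2) = 4.84, V(Z_3) = 5.76
By independence, V(U) = (1)²V(Z_1) + (-1)²V(Z_2) + (-1)²V(Z_3)
= (1)²·6.25 + (-1)²·4.84 + (-1)²·5.76 = 16.85

16.8500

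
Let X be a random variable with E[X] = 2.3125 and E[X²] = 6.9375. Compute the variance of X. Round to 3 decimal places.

1.590

Var(X) = 6.9375 − (2.3125)² = 1.58984375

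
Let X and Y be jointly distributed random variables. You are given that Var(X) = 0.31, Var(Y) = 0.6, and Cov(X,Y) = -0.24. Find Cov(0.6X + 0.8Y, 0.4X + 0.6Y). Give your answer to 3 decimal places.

Cov(0.6X + 0.8Y, 0.4X + 0.6Y) = (0.6)(0.4)Var(X) + (0.8)(0.6)Var(Y) + [(0.6)(0.6) + (0.8)(0.4)]Cov(X,Y)
= 0.24·0.31 + 0.48·0.6 + 0.68·-0.24 = 0.1992

0.199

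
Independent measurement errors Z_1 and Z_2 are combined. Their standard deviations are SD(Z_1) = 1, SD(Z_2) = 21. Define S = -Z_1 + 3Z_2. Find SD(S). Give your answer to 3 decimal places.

63.008

V(Z_1) = 1, V(Z_2) = 441
By independence, V(S) = (-1)²V(Z_1) + (3)²V(Z_2)
= (-1)²·1 + (3)²·441 = 3970
SD(S) = √3970 ≈ 63.008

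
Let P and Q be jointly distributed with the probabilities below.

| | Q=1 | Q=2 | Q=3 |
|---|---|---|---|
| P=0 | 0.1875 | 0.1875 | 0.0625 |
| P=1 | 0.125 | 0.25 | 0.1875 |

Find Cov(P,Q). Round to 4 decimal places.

0.0977

E[P] = 0.5625,  E[Q] = 1.9375
E[PQ] = 1.1875
Cov(P,Q) = E[PQ] − E[P]E[Q] = 1.1875 − (0.5625)(1.9375) = 0.09765625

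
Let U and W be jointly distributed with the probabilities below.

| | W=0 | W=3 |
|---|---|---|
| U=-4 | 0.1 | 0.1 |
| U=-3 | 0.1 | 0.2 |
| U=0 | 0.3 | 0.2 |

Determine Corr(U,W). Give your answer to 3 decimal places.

-0.173

E[U] = -1.7,  E[W] = 1.5
E[UW] = -3
cov(U,W) = E[UW] − E[U]E[W] = -3 − (-1.7)(1.5) = -0.45
Var(U) = 3.01,  Var(W) = 2.25
ρ = -0.45 / √(3.01·2.25) ≈ -0.173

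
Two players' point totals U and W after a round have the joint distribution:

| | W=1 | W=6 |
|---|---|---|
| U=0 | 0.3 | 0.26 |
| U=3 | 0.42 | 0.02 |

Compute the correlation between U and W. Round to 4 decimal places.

-0.4630

E[U] = 1.32,  E[W] = 2.4
E[UW] = 1.62
Cov(U,W) = E[UW] − E[U]E[W] = 1.62 − (1.32)(2.4) = -1.548
Var(U) = 2.2176,  Var(W) = 5.04
ρ = -1.548 / √(2.2176·5.04) ≈ -0.4630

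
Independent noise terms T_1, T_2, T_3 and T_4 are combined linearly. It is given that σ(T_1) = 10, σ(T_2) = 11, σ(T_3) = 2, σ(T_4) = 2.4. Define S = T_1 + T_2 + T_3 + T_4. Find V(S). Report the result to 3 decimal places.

V(T_1) = 100, V(T_2) = 121, V(T_3) = 4, V(T_4) = 5.76
By independence, V(S) = (1)²V(T_1) + (1)²V(T_2) + (1)²V(T_3) + (1)²V(T_4)
= (1)²·100 + (1)²·121 + (1)²·4 + (1)²·5.76 = 230.76

230.760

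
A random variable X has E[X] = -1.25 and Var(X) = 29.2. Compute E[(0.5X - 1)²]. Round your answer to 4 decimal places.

9.9406

E[0.5X - 1] = 0.5·-1.25 − 1 = -1.625
Var(0.5X - 1) = (0.5)²·29.2 = 7.3
E[(0.5X - 1)²] = Var((0.5X - 1)) + (E[(0.5X - 1)])² = 7.3 + (-1.625)² = 9.940625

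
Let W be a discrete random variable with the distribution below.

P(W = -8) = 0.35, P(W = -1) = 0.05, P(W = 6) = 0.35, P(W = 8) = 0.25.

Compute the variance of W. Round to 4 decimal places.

E[W] = (-8)(0.35) + (-1)(0.05) + (6)(0.35) + (8)(0.25) = 1.25
E[W²] = (-8)²(0.35) + (-1)²(0.05) + (6)²(0.35) + (8)²(0.25) = 51.05
Var(W) = E[W²] − (E[W])² = 51.05 − (1.25)² = 49.4875

49.4875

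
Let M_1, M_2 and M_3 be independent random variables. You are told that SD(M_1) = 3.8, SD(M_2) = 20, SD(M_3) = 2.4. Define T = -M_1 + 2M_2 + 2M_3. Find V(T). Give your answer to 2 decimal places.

1637.48

V(M_1) = 14.44, V(M_2) = 400, V(M_3) = 5.76
By independence, V(T) = (-1)²V(M_1) + (2)²V(M_2) + (2)²V(M_3)
= (-1)²·14.44 + (2)²·400 + (2)²·5.76 = 1637.48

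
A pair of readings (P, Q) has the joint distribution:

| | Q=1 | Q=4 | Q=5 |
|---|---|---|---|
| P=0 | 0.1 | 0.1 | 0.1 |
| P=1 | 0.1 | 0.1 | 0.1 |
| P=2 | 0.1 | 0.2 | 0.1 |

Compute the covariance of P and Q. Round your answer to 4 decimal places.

E[P] = 1.1,  E[Q] = 3.4
E[PQ] = 3.8
Cov(P,Q) = E[PQ] − E[P]E[Q] = 3.8 − (1.1)(3.4) = 0.06

0.0600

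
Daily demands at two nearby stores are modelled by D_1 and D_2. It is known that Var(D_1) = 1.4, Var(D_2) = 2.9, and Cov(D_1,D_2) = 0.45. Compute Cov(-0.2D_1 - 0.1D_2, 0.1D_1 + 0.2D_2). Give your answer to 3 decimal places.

Cov(-0.2D_1 - 0.1D_2, 0.1D_1 + 0.2D_2) = (-0.2)(0.1)Var(D_1) + (-0.1)(0.2)Var(D_2) + [(-0.2)(0.2) + (-0.1)(0.1)]Cov(D_1,D_2)
= -0.02·1.4 + -0.02·2.9 + -0.05·0.45 = -0.1085

-0.109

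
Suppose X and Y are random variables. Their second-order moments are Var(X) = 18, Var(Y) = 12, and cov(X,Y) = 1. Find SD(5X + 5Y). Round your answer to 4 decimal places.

Var(5X + 5Y) = (5)²·Var(X) + (5)²·Var(Y) + 2·(5)·(5)·cov(X,Y)
= 25·18 + 25·12 + 50·1 = 800
SD(5X + 5Y) = √800 ≈ 28.2843

28.2843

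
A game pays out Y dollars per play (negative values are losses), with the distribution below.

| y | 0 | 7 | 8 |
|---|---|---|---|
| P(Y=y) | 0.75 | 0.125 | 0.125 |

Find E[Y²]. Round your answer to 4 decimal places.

14.1250

E[Y²] = (0)²(0.75) + (7)²(0.125) + (8)²(0.125) = 14.125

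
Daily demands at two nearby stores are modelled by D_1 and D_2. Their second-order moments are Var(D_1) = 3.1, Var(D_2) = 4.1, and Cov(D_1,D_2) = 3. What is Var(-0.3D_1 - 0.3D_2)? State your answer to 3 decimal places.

1.188

Var(-0.3D_1 - 0.3D_2) = (-0.3)²·Var(D_1) + (-0.3)²·Var(D_2) + 2·(-0.3)·(-0.3)·Cov(D_1,D_2)
= 0.09·3.1 + 0.09·4.1 + 0.18·3 = 1.188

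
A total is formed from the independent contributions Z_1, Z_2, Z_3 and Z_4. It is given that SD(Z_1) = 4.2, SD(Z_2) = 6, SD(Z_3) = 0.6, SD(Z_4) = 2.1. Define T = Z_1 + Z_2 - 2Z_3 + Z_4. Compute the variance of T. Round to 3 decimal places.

Var(Z_1) = 17.64, Var(Z_2) = 36, Var(Z_3) = 0.36, Var(Z_4) = 4.41
By independence, Var(T) = (1)²Var(Z_1) + (1)²Var(Z_2) + (-2)²Var(Z_3) + (1)²Var(Z_4)
= (1)²·17.64 + (1)²·36 + (-2)²·0.36 + (1)²·4.41 = 59.49

59.490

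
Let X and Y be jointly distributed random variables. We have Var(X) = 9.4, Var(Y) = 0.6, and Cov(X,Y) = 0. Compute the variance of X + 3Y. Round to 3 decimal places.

14.800

Var(X + 3Y) = (1)²·Var(X) + (3)²·Var(Y) + 2·(1)·(3)·Cov(X,Y)
= 1·9.4 + 9·0.6 + 6·0 = 14.8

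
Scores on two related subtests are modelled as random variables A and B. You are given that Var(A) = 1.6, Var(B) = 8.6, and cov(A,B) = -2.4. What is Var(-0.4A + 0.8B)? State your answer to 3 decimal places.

Var(-0.4A + 0.8B) = (-0.4)²·Var(A) + (0.8)²·Var(B) + 2·(-0.4)·(0.8)·cov(A,B)
= 0.16·1.6 + 0.64·8.6 + -0.64·-2.4 = 7.296

7.296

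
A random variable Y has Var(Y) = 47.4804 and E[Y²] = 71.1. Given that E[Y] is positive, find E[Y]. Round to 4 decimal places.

(E[Y])² = E[Y²] − Var(Y) = 71.1 − 47.4804 = 23.6196
E[Y] = √23.6196 = 4.86

4.8600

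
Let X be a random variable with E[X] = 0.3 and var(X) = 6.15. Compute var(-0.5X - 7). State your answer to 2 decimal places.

var(-0.5X - 7) = (-0.5)²·var(X) = 0.25·6.15 = 1.5375

1.54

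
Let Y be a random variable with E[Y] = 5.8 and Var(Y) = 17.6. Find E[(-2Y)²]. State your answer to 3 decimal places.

E[-2Y] = -2·5.8 = -11.6
Var(-2Y) = (-2)²·17.6 = 70.4
E[(-2Y)²] = Var((-2Y)) + (E[(-2Y)])² = 70.4 + (-11.6)² = 204.96

204.960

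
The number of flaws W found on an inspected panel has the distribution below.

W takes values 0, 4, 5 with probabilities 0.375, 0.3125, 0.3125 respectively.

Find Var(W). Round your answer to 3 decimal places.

4.902

E[W] = (0)(0.375) + (4)(0.3125) + (5)(0.3125) = 2.8125
E[W²] = (0)²(0.375) + (4)²(0.3125) + (5)²(0.3125) = 12.8125
Var(W) = E[W²] − (E[W])² = 12.8125 − (2.8125)² = 4.90234375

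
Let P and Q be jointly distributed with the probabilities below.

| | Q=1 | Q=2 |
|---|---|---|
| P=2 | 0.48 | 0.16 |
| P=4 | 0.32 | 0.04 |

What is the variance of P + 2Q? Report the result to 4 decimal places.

1.3056

E[P] = 2.72,  E[Q] = 1.2,  E[PQ] = 3.2
var(P) = 8.32 − (2.72)² = 0.9216;  var(Q) = 1.6 − (1.2)² = 0.16
cov(P,Q) = 3.2 − (2.72)(1.2) = -0.064
var(P + 2Q) = (1)²·0.9216 + (2)²·0.16 + 2·(1)·(2)·-0.064 = 1.3056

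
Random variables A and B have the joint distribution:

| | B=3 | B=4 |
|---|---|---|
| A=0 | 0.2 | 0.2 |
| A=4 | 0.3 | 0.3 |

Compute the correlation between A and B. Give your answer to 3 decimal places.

0.000

E[A] = 2.4,  E[B] = 3.5
E[AB] = 8.4
cov(A,B) = E[AB] − E[A]E[B] = 8.4 − (2.4)(3.5) = 0
Var(A) = 3.84,  Var(B) = 0.25
ρ = 0 / √(3.84·0.25) ≈ 0.000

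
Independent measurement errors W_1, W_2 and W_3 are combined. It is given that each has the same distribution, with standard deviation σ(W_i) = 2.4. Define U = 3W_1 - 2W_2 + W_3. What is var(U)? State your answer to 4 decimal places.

80.6400

var(W_i) = (2.4)² = 5.76
By independence, var(U) = (3)²var(W_1) + (-2)²var(W_2) + (1)²var(W_3)
= (3)²·5.76 + (-2)²·5.76 + (1)²·5.76 = 80.64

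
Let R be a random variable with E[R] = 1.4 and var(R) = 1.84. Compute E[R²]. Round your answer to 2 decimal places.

E[R²] = var(R) + (E[R])² = 1.84 + (1.4)² = 3.8

3.80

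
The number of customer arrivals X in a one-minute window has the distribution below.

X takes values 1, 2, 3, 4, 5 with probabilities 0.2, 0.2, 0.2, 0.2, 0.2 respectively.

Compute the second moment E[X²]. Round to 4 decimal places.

E[X²] = (1)²(0.2) + (2)²(0.2) + (3)²(0.2) + (4)²(0.2) + (5)²(0.2) = 11

11.0000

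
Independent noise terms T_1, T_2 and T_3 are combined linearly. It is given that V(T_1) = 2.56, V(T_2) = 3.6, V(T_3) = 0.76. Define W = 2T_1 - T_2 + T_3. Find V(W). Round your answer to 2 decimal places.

By independence, V(W) = (2)²V(T_1) + (-1)²V(T_2) + (1)²V(T_3)
= (2)²·2.56 + (-1)²·3.6 + (1)²·0.76 = 14.6

14.60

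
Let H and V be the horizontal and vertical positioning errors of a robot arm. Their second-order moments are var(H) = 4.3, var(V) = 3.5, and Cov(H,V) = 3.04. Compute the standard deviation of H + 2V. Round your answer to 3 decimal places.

var(H + 2V) = (1)²·var(H) + (2)²·var(V) + 2·(1)·(2)·Cov(H,V)
= 1·4.3 + 4·3.5 + 4·3.04 = 30.46
SD(H + 2V) = √30.46 ≈ 5.519

5.519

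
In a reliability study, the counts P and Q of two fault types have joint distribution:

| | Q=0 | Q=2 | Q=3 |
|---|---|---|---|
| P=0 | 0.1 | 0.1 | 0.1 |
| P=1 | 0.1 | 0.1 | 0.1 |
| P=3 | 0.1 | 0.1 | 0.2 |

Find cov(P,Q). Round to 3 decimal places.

0.200

E[P] = 1.5,  E[Q] = 1.8
E[PQ] = 2.9
cov(P,Q) = E[PQ] − E[P]E[Q] = 2.9 − (1.5)(1.8) = 0.2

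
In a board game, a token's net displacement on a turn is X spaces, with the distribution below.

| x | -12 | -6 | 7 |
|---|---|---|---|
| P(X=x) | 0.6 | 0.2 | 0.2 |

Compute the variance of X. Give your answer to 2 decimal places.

54.40

E[X] = (-12)(0.6) + (-6)(0.2) + (7)(0.2) = -7
E[X²] = (-12)²(0.6) + (-6)²(0.2) + (7)²(0.2) = 103.4
Var(X) = E[X²] − (E[X])² = 103.4 − (-7)² = 54.4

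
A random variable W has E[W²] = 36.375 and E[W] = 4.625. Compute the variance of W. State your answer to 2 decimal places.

14.98

V(W) = 36.375 − (4.625)² = 14.984375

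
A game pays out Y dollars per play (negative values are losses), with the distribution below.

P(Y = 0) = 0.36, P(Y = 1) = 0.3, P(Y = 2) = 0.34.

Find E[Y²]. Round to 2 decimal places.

1.66

E[Y²] = (0)²(0.36) + (1)²(0.3) + (2)²(0.34) = 1.66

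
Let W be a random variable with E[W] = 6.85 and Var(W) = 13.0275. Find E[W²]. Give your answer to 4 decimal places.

59.9500

E[W²] = Var(W) + (E[W])² = 13.0275 + (6.85)² = 59.95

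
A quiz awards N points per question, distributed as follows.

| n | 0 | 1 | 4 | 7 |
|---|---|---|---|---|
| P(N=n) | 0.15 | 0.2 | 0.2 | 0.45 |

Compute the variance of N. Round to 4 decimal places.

8.2275

E[N] = (0)(0.15) + (1)(0.2) + (4)(0.2) + (7)(0.45) = 4.15
E[N²] = (0)²(0.15) + (1)²(0.2) + (4)²(0.2) + (7)²(0.45) = 25.45
V(N) = E[N²] − (E[N])² = 25.45 − (4.15)² = 8.2275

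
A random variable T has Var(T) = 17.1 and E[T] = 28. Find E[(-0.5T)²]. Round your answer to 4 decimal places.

E[-0.5T] = -0.5·28 = -14
Var(-0.5T) = (-0.5)²·17.1 = 4.275
E[(-0.5T)²] = Var((-0.5T)) + (E[(-0.5T)])² = 4.275 + (-14)² = 200.275

200.2750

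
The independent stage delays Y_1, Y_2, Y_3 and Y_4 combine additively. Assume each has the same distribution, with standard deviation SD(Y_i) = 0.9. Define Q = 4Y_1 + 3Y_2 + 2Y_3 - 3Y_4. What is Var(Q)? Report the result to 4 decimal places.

30.7800

Var(Y_i) = (0.9)² = 0.81
By independence, Var(Q) = (4)²Var(Y_1) + (3)²Var(Y_2) + (2)²Var(Y_3) + (-3)²Var(Y_4)
= (4)²·0.81 + (3)²·0.81 + (2)²·0.81 + (-3)²·0.81 = 30.78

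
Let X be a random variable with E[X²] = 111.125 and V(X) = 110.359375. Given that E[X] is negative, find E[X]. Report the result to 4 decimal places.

-0.8750

(E[X])² = E[X²] − V(X) = 111.125 − 110.359375 = 0.765625
E[X] = −√0.765625 = -0.875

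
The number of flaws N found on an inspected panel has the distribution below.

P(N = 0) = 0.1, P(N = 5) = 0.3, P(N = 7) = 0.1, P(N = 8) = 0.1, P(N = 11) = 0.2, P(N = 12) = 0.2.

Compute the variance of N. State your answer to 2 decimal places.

14.04

E[N] = (0)(0.1) + (5)(0.3) + (7)(0.1) + (8)(0.1) + (11)(0.2) + (12)(0.2) = 7.6
E[N²] = (0)²(0.1) + (5)²(0.3) + (7)²(0.1) + (8)²(0.1) + (11)²(0.2) + (12)²(0.2) = 71.8
Var(N) = E[N²] − (E[N])² = 71.8 − (7.6)² = 14.04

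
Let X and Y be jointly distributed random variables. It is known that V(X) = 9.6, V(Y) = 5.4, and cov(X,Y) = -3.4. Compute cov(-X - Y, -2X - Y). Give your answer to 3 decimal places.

14.400

cov(-X - Y, -2X - Y) = (-1)(-2)V(X) + (-1)(-1)V(Y) + [(-1)(-1) + (-1)(-2)]cov(X,Y)
= 2·9.6 + 1·5.4 + 3·-3.4 = 14.4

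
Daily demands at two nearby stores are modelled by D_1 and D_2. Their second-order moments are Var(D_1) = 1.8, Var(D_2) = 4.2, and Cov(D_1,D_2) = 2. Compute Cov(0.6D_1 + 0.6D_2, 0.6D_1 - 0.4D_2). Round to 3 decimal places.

Cov(0.6D_1 + 0.6D_2, 0.6D_1 - 0.4D_2) = (0.6)(0.6)Var(D_1) + (0.6)(-0.4)Var(D_2) + [(0.6)(-0.4) + (0.6)(0.6)]Cov(D_1,D_2)
= 0.36·1.8 + -0.24·4.2 + 0.12·2 = -0.12

-0.120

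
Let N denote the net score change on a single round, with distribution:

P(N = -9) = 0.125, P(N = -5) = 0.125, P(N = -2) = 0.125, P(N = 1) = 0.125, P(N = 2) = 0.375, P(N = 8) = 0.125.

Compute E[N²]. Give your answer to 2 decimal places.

23.38

E[N²] = (-9)²(0.125) + (-5)²(0.125) + (-2)²(0.125) + (1)²(0.125) + (2)²(0.375) + (8)²(0.125) = 23.375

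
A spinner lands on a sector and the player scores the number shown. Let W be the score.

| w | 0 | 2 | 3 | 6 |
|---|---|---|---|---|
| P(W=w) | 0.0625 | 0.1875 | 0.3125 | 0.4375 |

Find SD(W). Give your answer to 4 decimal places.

1.9516

E[W] = (0)(0.0625) + (2)(0.1875) + (3)(0.3125) + (6)(0.4375) = 3.9375
E[W²] = (0)²(0.0625) + (2)²(0.1875) + (3)²(0.3125) + (6)²(0.4375) = 19.3125
Var(W) = E[W²] − (E[W])² = 19.3125 − (3.9375)² = 3.80859375
SD(W) = √3.80859375 ≈ 1.9516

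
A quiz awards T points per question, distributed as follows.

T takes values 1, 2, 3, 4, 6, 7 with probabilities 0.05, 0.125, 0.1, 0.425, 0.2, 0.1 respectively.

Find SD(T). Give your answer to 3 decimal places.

E[T] = (1)(0.05) + (2)(0.125) + (3)(0.1) + (4)(0.425) + (6)(0.2) + (7)(0.1) = 4.2
E[T²] = (1)²(0.05) + (2)²(0.125) + (3)²(0.1) + (4)²(0.425) + (6)²(0.2) + (7)²(0.1) = 20.35
Var(T) = E[T²] − (E[T])² = 20.35 − (4.2)² = 2.71
SD(T) = √2.71 ≈ 1.646

1.646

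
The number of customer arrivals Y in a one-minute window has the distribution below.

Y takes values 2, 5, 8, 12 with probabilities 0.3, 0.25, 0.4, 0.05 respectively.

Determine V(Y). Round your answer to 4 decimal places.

E[Y] = (2)(0.3) + (5)(0.25) + (8)(0.4) + (12)(0.05) = 5.65
E[Y²] = (2)²(0.3) + (5)²(0.25) + (8)²(0.4) + (12)²(0.05) = 40.25
V(Y) = E[Y²] − (E[Y])² = 40.25 − (5.65)² = 8.3275

8.3275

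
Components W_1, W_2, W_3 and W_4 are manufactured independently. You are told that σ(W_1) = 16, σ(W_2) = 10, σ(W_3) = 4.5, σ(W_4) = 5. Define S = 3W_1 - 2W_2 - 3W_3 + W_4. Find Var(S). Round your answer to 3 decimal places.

Var(W_1) = 256, Var(W_2) = 100, Var(W_3) = 20.25, Var(W_4) = 25
By independence, Var(S) = (3)²Var(W_1) + (-2)²Var(W_2) + (-3)²Var(W_3) + (1)²Var(W_4)
= (3)²·256 + (-2)²·100 + (-3)²·20.25 + (1)²·25 = 2911.25

2911.250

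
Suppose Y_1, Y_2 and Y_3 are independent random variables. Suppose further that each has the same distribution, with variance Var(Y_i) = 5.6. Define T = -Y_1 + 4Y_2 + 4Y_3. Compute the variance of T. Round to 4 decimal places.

By independence, Var(T) = (-1)²Var(Y_1) + (4)²Var(Y_2) + (4)²Var(Y_3)
= (-1)²·5.6 + (4)²·5.6 + (4)²·5.6 = 184.8

184.8000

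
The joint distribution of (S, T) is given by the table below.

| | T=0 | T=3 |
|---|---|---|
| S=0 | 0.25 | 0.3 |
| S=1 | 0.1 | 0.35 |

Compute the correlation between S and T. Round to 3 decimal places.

E[S] = 0.45,  E[T] = 1.95
E[ST] = 1.05
Cov(S,T) = E[ST] − E[S]E[T] = 1.05 − (0.45)(1.95) = 0.1725
Var(S) = 0.2475,  Var(T) = 2.0475
ρ = 0.1725 / √(0.2475·2.0475) ≈ 0.242

0.242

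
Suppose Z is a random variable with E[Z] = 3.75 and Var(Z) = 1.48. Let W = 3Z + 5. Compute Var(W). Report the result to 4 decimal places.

13.3200

Var(3Z + 5) = (3)²·Var(Z) = 9·1.48 = 13.32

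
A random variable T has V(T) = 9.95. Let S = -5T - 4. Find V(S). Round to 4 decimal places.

248.7500

V(-5T - 4) = (-5)²·V(T) = 25·9.95 = 248.75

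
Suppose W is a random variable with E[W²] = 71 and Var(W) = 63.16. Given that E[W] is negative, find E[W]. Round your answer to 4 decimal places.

-2.8000

(E[W])² = E[W²] − Var(W) = 71 − 63.16 = 7.84
E[W] = −√7.84 = -2.8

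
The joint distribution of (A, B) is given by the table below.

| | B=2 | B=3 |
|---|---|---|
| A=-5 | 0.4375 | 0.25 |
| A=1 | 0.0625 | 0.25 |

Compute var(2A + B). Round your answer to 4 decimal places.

E[A] = -3.125,  E[B] = 2.5,  E[AB] = -7.25
var(A) = 17.5 − (-3.125)² = 7.734375;  var(B) = 6.5 − (2.5)² = 0.25
Cov(A,B) = -7.25 − (-3.125)(2.5) = 0.5625
var(2A + B) = (2)²·7.734375 + (1)²·0.25 + 2·(2)·(1)·0.5625 = 33.4375

33.4375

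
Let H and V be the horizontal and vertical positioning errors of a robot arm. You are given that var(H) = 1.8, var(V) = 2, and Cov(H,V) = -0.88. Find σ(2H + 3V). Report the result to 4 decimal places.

3.8262

var(2H + 3V) = (2)²·var(H) + (3)²·var(V) + 2·(2)·(3)·Cov(H,V)
= 4·1.8 + 9·2 + 12·-0.88 = 14.64
σ(2H + 3V) = √14.64 ≈ 3.8262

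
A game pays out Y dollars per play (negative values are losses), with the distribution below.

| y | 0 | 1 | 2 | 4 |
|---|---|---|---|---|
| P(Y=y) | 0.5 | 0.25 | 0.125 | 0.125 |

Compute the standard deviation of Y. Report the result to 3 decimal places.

1.323

E[Y] = (0)(0.5) + (1)(0.25) + (2)(0.125) + (4)(0.125) = 1
E[Y²] = (0)²(0.5) + (1)²(0.25) + (2)²(0.125) + (4)²(0.125) = 2.75
Var(Y) = E[Y²] − (E[Y])² = 2.75 − (1)² = 1.75
SD(Y) = √1.75 ≈ 1.323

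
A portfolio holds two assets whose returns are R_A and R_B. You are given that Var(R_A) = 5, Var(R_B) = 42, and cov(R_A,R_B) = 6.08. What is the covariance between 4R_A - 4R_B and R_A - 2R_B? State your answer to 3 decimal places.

cov(4R_A - 4R_B, R_A - 2R_B) = (4)(1)Var(R_A) + (-4)(-2)Var(R_B) + [(4)(-2) + (-4)(1)]cov(R_A,R_B)
= 4·5 + 8·42 + -12·6.08 = 283.04

283.040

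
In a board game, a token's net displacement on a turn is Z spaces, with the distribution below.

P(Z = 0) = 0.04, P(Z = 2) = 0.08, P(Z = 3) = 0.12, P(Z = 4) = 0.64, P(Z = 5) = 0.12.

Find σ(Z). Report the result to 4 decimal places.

E[Z] = (0)(0.04) + (2)(0.08) + (3)(0.12) + (4)(0.64) + (5)(0.12) = 3.68
E[Z²] = (0)²(0.04) + (2)²(0.08) + (3)²(0.12) + (4)²(0.64) + (5)²(0.12) = 14.64
Var(Z) = E[Z²] − (E[Z])² = 14.64 − (3.68)² = 1.0976
σ(Z) = √1.0976 ≈ 1.0477

1.0477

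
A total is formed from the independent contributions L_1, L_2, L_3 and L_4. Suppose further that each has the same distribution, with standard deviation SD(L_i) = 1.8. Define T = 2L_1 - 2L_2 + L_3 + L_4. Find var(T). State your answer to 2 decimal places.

var(L_i) = (1.8)² = 3.24
By independence, var(T) = (2)²var(L_1) + (-2)²var(L_2) + (1)²var(L_3) + (1)²var(L_4)
= (2)²·3.24 + (-2)²·3.24 + (1)²·3.24 + (1)²·3.24 = 32.4

32.40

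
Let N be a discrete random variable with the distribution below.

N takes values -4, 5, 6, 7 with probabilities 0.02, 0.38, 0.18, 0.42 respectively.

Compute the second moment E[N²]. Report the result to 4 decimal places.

36.8800

E[N²] = (-4)²(0.02) + (5)²(0.38) + (6)²(0.18) + (7)²(0.42) = 36.88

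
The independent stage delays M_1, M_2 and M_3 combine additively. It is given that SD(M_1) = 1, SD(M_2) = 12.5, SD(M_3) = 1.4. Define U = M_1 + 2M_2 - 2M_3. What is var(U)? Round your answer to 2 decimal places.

var(M_1) = 1, var(M_2) = 156.25, var(M_3) = 1.96
By independence, var(U) = (1)²var(M_1) + (2)²var(M_2) + (-2)²var(M_3)
= (1)²·1 + (2)²·156.25 + (-2)²·1.96 = 633.84

633.84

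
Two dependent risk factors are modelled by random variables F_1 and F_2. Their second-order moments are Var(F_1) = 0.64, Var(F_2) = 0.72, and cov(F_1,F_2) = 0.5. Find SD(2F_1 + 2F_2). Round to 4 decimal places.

Var(2F_1 + 2F_2) = (2)²·Var(F_1) + (2)²·Var(F_2) + 2·(2)·(2)·cov(F_1,F_2)
= 4·0.64 + 4·0.72 + 8·0.5 = 9.44
SD(2F_1 + 2F_2) = √9.44 ≈ 3.0725

3.0725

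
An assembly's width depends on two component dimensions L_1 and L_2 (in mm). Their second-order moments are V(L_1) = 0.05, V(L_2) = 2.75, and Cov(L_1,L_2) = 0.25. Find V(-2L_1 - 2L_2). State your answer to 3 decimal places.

V(-2L_1 - 2L_2) = (-2)²·V(L_1) + (-2)²·V(L_2) + 2·(-2)·(-2)·Cov(L_1,L_2)
= 4·0.05 + 4·2.75 + 8·0.25 = 13.2

13.200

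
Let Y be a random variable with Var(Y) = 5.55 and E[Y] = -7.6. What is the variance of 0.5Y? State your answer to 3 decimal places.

1.388

Var(0.5Y) = (0.5)²·Var(Y) = 0.25·5.55 = 1.3875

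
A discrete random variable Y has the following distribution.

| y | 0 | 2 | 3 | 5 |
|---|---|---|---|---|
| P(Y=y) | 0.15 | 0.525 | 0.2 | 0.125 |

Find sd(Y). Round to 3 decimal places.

E[Y] = (0)(0.15) + (2)(0.525) + (3)(0.2) + (5)(0.125) = 2.275
E[Y²] = (0)²(0.15) + (2)²(0.525) + (3)²(0.2) + (5)²(0.125) = 7.025
Var(Y) = E[Y²] − (E[Y])² = 7.025 − (2.275)² = 1.849375
sd(Y) = √1.849375 ≈ 1.360

1.360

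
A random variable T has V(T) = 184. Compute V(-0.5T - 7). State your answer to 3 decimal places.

V(-0.5T - 7) = (-0.5)²·V(T) = 0.25·184 = 46

46.000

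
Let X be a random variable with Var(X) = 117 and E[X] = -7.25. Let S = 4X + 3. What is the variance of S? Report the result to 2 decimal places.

Var(4X + 3) = (4)²·Var(X) = 16·117 = 1872

1872.00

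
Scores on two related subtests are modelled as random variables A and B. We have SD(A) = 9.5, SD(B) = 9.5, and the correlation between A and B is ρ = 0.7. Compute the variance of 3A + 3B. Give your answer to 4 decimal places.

Var(A) = (9.5)² = 90.25;  Var(B) = (9.5)² = 90.25
Cov(A,B) = ρ·SD(A)·SD(B) = 0.7·9.5·9.5 = 63.175
Var(3A + 3B) = (3)²·Var(A) + (3)²·Var(B) + 2·(3)·(3)·Cov(A,B)
= 9·90.25 + 9·90.25 + 18·63.175 = 2761.65

2761.6500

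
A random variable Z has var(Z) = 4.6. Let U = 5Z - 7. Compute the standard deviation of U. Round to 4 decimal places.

10.7238

var(5Z - 7) = (5)²·4.6 = 115
SD(U) = √115 ≈ 10.7238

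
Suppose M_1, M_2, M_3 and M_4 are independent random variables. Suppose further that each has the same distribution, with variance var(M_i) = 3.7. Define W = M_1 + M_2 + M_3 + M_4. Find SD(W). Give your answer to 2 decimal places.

By independence, var(W) = (1)²var(M_1) + (1)²var(M_2) + (1)²var(M_3) + (1)²var(M_4)
= (1)²·3.7 + (1)²·3.7 + (1)²·3.7 + (1)²·3.7 = 14.8
SD(W) = √14.8 ≈ 3.85

3.85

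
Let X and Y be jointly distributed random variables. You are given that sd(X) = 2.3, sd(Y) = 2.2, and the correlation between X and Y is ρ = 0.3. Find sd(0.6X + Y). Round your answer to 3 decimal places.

Var(X) = (2.3)² = 5.29;  Var(Y) = (2.2)² = 4.84
cov(X,Y) = ρ·sd(X)·sd(Y) = 0.3·2.3·2.2 = 1.518
Var(0.6X + Y) = (0.6)²·Var(X) + (1)²·Var(Y) + 2·(0.6)·(1)·cov(X,Y)
= 0.36·5.29 + 1·4.84 + 1.2·1.518 = 8.566
sd(0.6X + Y) = √8.566 ≈ 2.927

2.927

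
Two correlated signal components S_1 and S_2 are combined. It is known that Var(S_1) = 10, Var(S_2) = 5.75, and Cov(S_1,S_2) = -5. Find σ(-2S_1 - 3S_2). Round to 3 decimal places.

Var(-2S_1 - 3S_2) = (-2)²·Var(S_1) + (-3)²·Var(S_2) + 2·(-2)·(-3)·Cov(S_1,S_2)
= 4·10 + 9·5.75 + 12·-5 = 31.75
σ(-2S_1 - 3S_2) = √31.75 ≈ 5.635

5.635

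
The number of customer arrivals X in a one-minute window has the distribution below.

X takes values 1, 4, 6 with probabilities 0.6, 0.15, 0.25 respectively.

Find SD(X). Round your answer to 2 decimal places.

E[X] = (1)(0.6) + (4)(0.15) + (6)(0.25) = 2.7
E[X²] = (1)²(0.6) + (4)²(0.15) + (6)²(0.25) = 12
V(X) = E[X²] − (E[X])² = 12 − (2.7)² = 4.71
SD(X) = √4.71 ≈ 2.17

2.17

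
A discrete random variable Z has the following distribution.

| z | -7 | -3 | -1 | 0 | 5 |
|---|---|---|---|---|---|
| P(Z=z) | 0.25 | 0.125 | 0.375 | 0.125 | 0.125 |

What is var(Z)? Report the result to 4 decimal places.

E[Z] = (-7)(0.25) + (-3)(0.125) + (-1)(0.375) + (0)(0.125) + (5)(0.125) = -1.875
E[Z²] = (-7)²(0.25) + (-3)²(0.125) + (-1)²(0.375) + (0)²(0.125) + (5)²(0.125) = 16.875
var(Z) = E[Z²] − (E[Z])² = 16.875 − (-1.875)² = 13.359375

13.3594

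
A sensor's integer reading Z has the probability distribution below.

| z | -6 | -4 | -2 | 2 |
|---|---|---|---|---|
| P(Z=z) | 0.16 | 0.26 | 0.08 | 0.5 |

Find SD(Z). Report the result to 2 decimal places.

3.30

E[Z] = (-6)(0.16) + (-4)(0.26) + (-2)(0.08) + (2)(0.5) = -1.16
E[Z²] = (-6)²(0.16) + (-4)²(0.26) + (-2)²(0.08) + (2)²(0.5) = 12.24
var(Z) = E[Z²] − (E[Z])² = 12.24 − (-1.16)² = 10.8944
SD(Z) = √10.8944 ≈ 3.30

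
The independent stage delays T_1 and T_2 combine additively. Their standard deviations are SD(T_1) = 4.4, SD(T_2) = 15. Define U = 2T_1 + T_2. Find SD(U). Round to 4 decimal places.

17.3908

Var(T_1) = 19.36, Var(T_2) = 225
By independence, Var(U) = (2)²Var(T_1) + (1)²Var(T_2)
= (2)²·19.36 + (1)²·225 = 302.44
SD(U) = √302.44 ≈ 17.3908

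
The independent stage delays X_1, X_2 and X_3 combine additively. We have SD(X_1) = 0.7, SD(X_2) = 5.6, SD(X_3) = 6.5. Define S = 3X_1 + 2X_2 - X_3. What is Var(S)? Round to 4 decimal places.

172.1000

Var(X_1) = 0.49, Var(X_2) = 31.36, Var(X_3) = 42.25
By independence, Var(S) = (3)²Var(X_1) + (2)²Var(X_2) + (-1)²Var(X_3)
= (3)²·0.49 + (2)²·31.36 + (-1)²·42.25 = 172.1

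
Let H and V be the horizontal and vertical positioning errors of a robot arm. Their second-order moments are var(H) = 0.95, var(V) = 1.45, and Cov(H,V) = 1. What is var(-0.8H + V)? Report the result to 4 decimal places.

var(-0.8H + V) = (-0.8)²·var(H) + (1)²·var(V) + 2·(-0.8)·(1)·Cov(H,V)
= 0.64·0.95 + 1·1.45 + -1.6·1 = 0.458

0.4580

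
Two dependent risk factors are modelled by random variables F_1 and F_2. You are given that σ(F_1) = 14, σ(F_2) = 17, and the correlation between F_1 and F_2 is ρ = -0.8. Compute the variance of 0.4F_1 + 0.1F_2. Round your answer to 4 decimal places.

19.0180

Var(F_1) = (14)² = 196;  Var(F_2) = (17)² = 289
Cov(F_1,F_2) = ρ·σ(F_1)·σ(F_2) = -0.8·14·17 = -190.4
Var(0.4F_1 + 0.1F_2) = (0.4)²·Var(F_1) + (0.1)²·Var(F_2) + 2·(0.4)·(0.1)·Cov(F_1,F_2)
= 0.16·196 + 0.01·289 + 0.08·-190.4 = 19.018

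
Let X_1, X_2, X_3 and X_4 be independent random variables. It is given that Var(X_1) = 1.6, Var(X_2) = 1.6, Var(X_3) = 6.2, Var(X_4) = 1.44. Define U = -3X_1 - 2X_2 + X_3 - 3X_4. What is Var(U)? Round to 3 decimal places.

39.960

By independence, Var(U) = (-3)²Var(X_1) + (-2)²Var(X_2) + (1)²Var(X_3) + (-3)²Var(X_4)
= (-3)²·1.6 + (-2)²·1.6 + (1)²·6.2 + (-3)²·1.44 = 39.96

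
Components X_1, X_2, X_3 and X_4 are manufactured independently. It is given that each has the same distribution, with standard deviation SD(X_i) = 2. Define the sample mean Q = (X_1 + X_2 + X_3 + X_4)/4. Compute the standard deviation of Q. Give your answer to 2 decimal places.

V(X_i) = (2)² = 4
By independence, V(Q) = (0.25)²V(X_1) + (0.25)²V(X_2) + (0.25)²V(X_3) + (0.25)²V(X_4)
= (0.25)²·4 + (0.25)²·4 + (0.25)²·4 + (0.25)²·4 = 1
SD(Q) = √1 ≈ 1.00

1.00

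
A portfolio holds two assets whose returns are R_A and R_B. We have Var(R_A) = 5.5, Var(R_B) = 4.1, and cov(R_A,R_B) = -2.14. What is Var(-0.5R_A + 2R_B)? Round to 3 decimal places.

22.055

Var(-0.5R_A + 2R_B) = (-0.5)²·Var(R_A) + (2)²·Var(R_B) + 2·(-0.5)·(2)·cov(R_A,R_B)
= 0.25·5.5 + 4·4.1 + -2·-2.14 = 22.055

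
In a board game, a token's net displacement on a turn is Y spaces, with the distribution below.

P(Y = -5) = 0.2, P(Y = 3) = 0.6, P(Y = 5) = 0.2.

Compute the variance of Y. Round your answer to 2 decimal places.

12.16

E[Y] = (-5)(0.2) + (3)(0.6) + (5)(0.2) = 1.8
E[Y²] = (-5)²(0.2) + (3)²(0.6) + (5)²(0.2) = 15.4
Var(Y) = E[Y²] − (E[Y])² = 15.4 − (1.8)² = 12.16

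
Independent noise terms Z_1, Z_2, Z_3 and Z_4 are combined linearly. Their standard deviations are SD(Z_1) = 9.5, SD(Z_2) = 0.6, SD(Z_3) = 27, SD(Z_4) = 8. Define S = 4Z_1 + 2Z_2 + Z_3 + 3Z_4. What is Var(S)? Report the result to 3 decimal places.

Var(Z_1) = 90.25, Var(Z_2) = 0.36, Var(Z_3) = 729, Var(Z_4) = 64
By independence, Var(S) = (4)²Var(Z_1) + (2)²Var(Z_2) + (1)²Var(Z_3) + (3)²Var(Z_4)
= (4)²·90.25 + (2)²·0.36 + (1)²·729 + (3)²·64 = 2750.44

2750.440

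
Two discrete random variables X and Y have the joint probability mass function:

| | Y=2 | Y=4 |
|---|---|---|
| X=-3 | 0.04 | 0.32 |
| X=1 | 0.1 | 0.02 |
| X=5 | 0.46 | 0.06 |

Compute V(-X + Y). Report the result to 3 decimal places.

E[X] = 1.64,  E[Y] = 2.8,  E[XY] = 2
V(X) = 16.36 − (1.64)² = 13.6704;  V(Y) = 8.8 − (2.8)² = 0.96
Cov(X,Y) = 2 − (1.64)(2.8) = -2.592
V(-X + Y) = (-1)²·13.6704 + (1)²·0.96 + 2·(-1)·(1)·-2.592 = 19.8144

19.814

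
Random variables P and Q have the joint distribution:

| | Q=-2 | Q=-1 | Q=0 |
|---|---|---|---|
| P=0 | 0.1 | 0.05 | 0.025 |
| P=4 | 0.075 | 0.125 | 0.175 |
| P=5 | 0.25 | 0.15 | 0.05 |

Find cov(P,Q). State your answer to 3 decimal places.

0.056

E[P] = 3.75,  E[Q] = -1.175
E[PQ] = -4.35
cov(P,Q) = E[PQ] − E[P]E[Q] = -4.35 − (3.75)(-1.175) = 0.05625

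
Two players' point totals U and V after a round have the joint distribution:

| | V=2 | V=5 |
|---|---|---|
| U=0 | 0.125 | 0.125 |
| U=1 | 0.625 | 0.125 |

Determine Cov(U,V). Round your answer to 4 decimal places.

-0.1875

E[U] = 0.75,  E[V] = 2.75
E[UV] = 1.875
Cov(U,V) = E[UV] − E[U]E[V] = 1.875 − (0.75)(2.75) = -0.1875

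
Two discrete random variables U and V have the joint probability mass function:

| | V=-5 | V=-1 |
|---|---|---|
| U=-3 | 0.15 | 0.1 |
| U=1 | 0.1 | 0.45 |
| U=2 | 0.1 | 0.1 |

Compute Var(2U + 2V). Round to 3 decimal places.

35.840

E[U] = 0.2,  E[V] = -2.4,  E[UV] = 0.4
Var(U) = 3.6 − (0.2)² = 3.56;  Var(V) = 9.4 − (-2.4)² = 3.64
Cov(U,V) = 0.4 − (0.2)(-2.4) = 0.88
Var(2U + 2V) = (2)²·3.56 + (2)²·3.64 + 2·(2)·(2)·0.88 = 35.84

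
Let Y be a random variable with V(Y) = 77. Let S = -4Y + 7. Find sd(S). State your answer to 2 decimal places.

35.10

V(-4Y + 7) = (-4)²·77 = 1232
sd(S) = √1232 ≈ 35.10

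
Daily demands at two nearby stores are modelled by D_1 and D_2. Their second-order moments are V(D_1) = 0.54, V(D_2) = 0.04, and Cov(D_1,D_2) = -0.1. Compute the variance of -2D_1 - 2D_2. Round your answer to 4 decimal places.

1.5200

V(-2D_1 - 2D_2) = (-2)²·V(D_1) + (-2)²·V(D_2) + 2·(-2)·(-2)·Cov(D_1,D_2)
= 4·0.54 + 4·0.04 + 8·-0.1 = 1.52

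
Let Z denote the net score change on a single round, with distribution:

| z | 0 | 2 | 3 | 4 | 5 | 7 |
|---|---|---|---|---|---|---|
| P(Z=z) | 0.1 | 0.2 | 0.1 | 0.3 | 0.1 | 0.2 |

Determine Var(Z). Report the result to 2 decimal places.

4.36

E[Z] = (0)(0.1) + (2)(0.2) + (3)(0.1) + (4)(0.3) + (5)(0.1) + (7)(0.2) = 3.8
E[Z²] = (0)²(0.1) + (2)²(0.2) + (3)²(0.1) + (4)²(0.3) + (5)²(0.1) + (7)²(0.2) = 18.8
Var(Z) = E[Z²] − (E[Z])² = 18.8 − (3.8)² = 4.36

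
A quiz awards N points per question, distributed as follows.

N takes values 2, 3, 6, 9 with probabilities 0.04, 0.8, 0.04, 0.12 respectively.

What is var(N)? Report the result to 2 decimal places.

E[N] = (2)(0.04) + (3)(0.8) + (6)(0.04) + (9)(0.12) = 3.8
E[N²] = (2)²(0.04) + (3)²(0.8) + (6)²(0.04) + (9)²(0.12) = 18.52
var(N) = E[N²] − (E[N])² = 18.52 − (3.8)² = 4.08

4.08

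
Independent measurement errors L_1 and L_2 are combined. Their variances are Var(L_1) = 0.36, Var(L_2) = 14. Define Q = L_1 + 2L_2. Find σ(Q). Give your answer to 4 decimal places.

By independence, Var(Q) = (1)²Var(L_1) + (2)²Var(L_2)
= (1)²·0.36 + (2)²·14 = 56.36
σ(Q) = √56.36 ≈ 7.5073

7.5073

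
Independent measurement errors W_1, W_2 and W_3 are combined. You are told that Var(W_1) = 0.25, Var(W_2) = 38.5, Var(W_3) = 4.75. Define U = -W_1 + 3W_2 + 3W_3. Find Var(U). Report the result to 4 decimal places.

389.5000

By independence, Var(U) = (-1)²Var(W_1) + (3)²Var(W_2) + (3)²Var(W_3)
= (-1)²·0.25 + (3)²·38.5 + (3)²·4.75 = 389.5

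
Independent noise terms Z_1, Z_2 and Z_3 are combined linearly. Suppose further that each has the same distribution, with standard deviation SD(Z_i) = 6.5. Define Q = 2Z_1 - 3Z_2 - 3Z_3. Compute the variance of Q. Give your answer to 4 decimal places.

929.5000

Var(Z_i) = (6.5)² = 42.25
By independence, Var(Q) = (2)²Var(Z_1) + (-3)²Var(Z_2) + (-3)²Var(Z_3)
= (2)²·42.25 + (-3)²·42.25 + (-3)²·42.25 = 929.5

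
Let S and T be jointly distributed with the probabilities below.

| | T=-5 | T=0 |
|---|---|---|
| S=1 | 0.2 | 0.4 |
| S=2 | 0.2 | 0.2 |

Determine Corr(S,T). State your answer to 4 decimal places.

-0.1667

E[S] = 1.4,  E[T] = -2
E[ST] = -3
Cov(S,T) = E[ST] − E[S]E[T] = -3 − (1.4)(-2) = -0.2
V(S) = 0.24,  V(T) = 6
ρ = -0.2 / √(0.24·6) ≈ -0.1667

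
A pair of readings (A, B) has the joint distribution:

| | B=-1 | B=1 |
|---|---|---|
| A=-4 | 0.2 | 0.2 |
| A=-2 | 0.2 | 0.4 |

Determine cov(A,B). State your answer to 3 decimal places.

0.160

E[A] = -2.8,  E[B] = 0.2
E[AB] = -0.4
cov(A,B) = E[AB] − E[A]E[B] = -0.4 − (-2.8)(0.2) = 0.16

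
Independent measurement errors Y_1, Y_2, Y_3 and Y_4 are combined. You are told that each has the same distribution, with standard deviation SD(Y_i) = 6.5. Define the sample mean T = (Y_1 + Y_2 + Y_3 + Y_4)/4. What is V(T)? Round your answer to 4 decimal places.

V(Y_i) = (6.5)² = 42.25
By independence, V(T) = (0.25)²V(Y_1) + (0.25)²V(Y_2) + (0.25)²V(Y_3) + (0.25)²V(Y_4)
= (0.25)²·42.25 + (0.25)²·42.25 + (0.25)²·42.25 + (0.25)²·42.25 = 10.5625

10.5625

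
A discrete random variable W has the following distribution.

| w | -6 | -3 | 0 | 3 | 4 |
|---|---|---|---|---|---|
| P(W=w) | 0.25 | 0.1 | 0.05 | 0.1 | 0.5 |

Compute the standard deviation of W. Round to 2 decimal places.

4.31

E[W] = (-6)(0.25) + (-3)(0.1) + (0)(0.05) + (3)(0.1) + (4)(0.5) = 0.5
E[W²] = (-6)²(0.25) + (-3)²(0.1) + (0)²(0.05) + (3)²(0.1) + (4)²(0.5) = 18.8
var(W) = E[W²] − (E[W])² = 18.8 − (0.5)² = 18.55
sd(W) = √18.55 ≈ 4.31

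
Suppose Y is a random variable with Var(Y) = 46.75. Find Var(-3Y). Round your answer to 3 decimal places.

Var(-3Y) = (-3)²·Var(Y) = 9·46.75 = 420.75

420.750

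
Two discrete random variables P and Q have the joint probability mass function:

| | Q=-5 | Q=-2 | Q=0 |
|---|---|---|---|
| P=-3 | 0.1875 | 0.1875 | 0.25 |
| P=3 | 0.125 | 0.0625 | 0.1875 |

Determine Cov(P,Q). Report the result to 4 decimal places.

0.1406

E[P] = -0.75,  E[Q] = -2.0625
E[PQ] = 1.6875
Cov(P,Q) = E[PQ] − E[P]E[Q] = 1.6875 − (-0.75)(-2.0625) = 0.140625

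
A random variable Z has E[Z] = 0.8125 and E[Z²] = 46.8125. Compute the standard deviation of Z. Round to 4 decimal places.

Var(Z) = 46.8125 − (0.8125)² = 46.15234375
SD(Z) = √46.15234375 ≈ 6.7936

6.7936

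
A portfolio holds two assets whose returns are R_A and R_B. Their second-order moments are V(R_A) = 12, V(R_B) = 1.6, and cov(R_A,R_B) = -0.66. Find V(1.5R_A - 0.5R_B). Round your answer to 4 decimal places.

V(1.5R_A - 0.5R_B) = (1.5)²·V(R_A) + (-0.5)²·V(R_B) + 2·(1.5)·(-0.5)·cov(R_A,R_B)
= 2.25·12 + 0.25·1.6 + -1.5·-0.66 = 28.39

28.3900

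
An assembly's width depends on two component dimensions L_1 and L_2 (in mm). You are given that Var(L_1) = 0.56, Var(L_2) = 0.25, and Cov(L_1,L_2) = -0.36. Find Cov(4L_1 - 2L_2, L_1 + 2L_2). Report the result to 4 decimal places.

-0.9200

Cov(4L_1 - 2L_2, L_1 + 2L_2) = (4)(1)Var(L_1) + (-2)(2)Var(L_2) + [(4)(2) + (-2)(1)]Cov(L_1,L_2)
= 4·0.56 + -4·0.25 + 6·-0.36 = -0.92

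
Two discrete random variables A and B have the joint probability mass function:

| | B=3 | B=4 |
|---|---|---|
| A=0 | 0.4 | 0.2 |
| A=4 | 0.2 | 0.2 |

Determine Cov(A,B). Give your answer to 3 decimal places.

E[A] = 1.6,  E[B] = 3.4
E[AB] = 5.6
Cov(A,B) = E[AB] − E[A]E[B] = 5.6 − (1.6)(3.4) = 0.16

0.160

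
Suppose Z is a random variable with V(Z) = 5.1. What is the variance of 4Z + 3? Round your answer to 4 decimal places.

81.6000

V(4Z + 3) = (4)²·V(Z) = 16·5.1 = 81.6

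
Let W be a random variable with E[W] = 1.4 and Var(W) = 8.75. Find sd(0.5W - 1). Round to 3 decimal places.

1.479

Var(0.5W - 1) = (0.5)²·8.75 = 2.1875
sd(0.5W - 1) = √2.1875 ≈ 1.479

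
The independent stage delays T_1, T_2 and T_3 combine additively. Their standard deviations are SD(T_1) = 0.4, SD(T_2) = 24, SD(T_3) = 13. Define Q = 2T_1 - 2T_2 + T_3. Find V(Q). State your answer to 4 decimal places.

V(T_1) = 0.16, V(T_2) = 576, V(T_3) = 169
By independence, V(Q) = (2)²V(T_1) + (-2)²V(T_2) + (1)²V(T_3)
= (2)²·0.16 + (-2)²·576 + (1)²·169 = 2473.64

2473.6400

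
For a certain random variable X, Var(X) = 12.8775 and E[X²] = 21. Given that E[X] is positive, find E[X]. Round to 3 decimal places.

2.850

(E[X])² = E[X²] − Var(X) = 21 − 12.8775 = 8.1225
E[X] = √8.1225 = 2.85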